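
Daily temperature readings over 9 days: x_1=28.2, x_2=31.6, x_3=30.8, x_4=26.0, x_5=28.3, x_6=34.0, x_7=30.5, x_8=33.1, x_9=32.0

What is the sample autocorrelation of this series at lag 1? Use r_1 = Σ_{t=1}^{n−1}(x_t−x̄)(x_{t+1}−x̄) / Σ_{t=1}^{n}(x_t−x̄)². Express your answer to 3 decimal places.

0.048

Mean x̄ = (28.2 + 31.6 + 30.8 + 26.0 + 28.3 + 34.0 + 30.5 + 33.1 + 32.0)/9 = 30.5000
Numerator Σ_{t=1}^{8}(x_t−x̄)(x_{t+1}−x̄) = 2.5500
Denominator Σ(x_t−x̄)² = 52.9400
r_1 = 2.5500 / 52.9400 = 0.048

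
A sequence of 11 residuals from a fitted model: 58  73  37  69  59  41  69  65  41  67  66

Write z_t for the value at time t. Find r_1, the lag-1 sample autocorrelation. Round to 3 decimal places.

-0.514

Mean z̄ = (58 + 73 + 37 + 69 + 59 + 41 + 69 + 65 + 41 + 67 + 66)/11 = 58.6364
Numerator Σ_{t=1}^{10}(z_t−z̄)(z_{t+1}−z̄) = -861.7686
Denominator Σ(z_t−z̄)² = 1676.5455
r_1 = -861.7686 / 1676.5455 = -0.514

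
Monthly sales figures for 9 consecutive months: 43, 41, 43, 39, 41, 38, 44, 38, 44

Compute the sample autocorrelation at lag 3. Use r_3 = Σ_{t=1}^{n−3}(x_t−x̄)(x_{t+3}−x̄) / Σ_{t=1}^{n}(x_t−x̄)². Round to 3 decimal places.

Mean x̄ = (43 + 41 + 43 + 39 + 41 + 38 + 44 + 38 + 44)/9 = 41.2222
Numerator Σ_{t=1}^{6}(x_t−x̄)(x_{t+3}−x̄) = -24.0370
Denominator Σ(x_t−x̄)² = 47.5556
r_3 = -24.0370 / 47.5556 = -0.505

-0.505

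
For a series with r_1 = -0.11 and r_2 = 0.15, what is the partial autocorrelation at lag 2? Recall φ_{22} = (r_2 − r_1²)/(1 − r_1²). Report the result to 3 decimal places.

φ_{22} = (r_2 − r_1²) / (1 − r_1²)
r_1² = (-0.11)² = 0.0121
Numerator = 0.15 − 0.0121 = 0.1379; denominator = 1 − 0.0121 = 0.9879
φ_{22} = 0.1379 / 0.9879 = 0.140

0.140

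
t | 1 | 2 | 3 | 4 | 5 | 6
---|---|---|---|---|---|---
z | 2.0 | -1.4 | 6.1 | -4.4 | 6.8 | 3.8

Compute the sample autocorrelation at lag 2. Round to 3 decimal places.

0.317

Mean z̄ = (2.0 − 1.4 + 6.1 − 4.4 + 6.8 + 3.8)/6 = 2.1500
Deviations from mean: -0.1500, -3.5500, 3.9500, -6.5500, 4.6500, 1.6500
Numerator Σ_{t=1}^{4}(z_t−z̄)(z_{t+2}−z̄) = 30.2200
Denominator Σ(z_t−z̄)² = 95.4750
r_2 = 30.2200 / 95.4750 = 0.317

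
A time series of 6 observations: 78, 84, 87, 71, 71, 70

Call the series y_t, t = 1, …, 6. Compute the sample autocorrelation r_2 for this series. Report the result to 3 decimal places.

-0.182

Mean ȳ = (78 + 84 + 87 + 71 + 71 + 70)/6 = 76.8333
Deviations from mean: 1.1667, 7.1667, 10.1667, -5.8333, -5.8333, -6.8333
Numerator Σ_{t=1}^{4}(y_t−ȳ)(y_{t+2}−ȳ) = -49.3889
Denominator Σ(y_t−ȳ)² = 270.8333
r_2 = -49.3889 / 270.8333 = -0.182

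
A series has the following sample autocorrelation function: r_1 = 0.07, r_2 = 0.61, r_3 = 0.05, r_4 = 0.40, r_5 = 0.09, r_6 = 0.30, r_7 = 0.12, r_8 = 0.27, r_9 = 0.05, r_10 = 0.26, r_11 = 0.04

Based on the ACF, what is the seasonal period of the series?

The largest autocorrelation is r_2 = 0.61, with weaker echoes at lags 4 (0.40), 6 (0.30), 8 (0.27) and 10 (0.26); the remaining lags stay at or below 0.12.
The dominant spike at lag 2 indicates a seasonal period of 2.

2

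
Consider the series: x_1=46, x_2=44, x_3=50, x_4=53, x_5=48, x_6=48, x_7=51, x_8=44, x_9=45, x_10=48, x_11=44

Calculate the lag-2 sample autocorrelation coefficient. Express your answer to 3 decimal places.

Mean x̄ = (46 + 44 + 50 + 53 + 48 + 48 + 51 + 44 + 45 + 48 + 44)/11 = 47.3636
Numerator Σ_{t=1}^{9}(x_t−x̄)(x_{t+2}−x̄) = -19.9008
Denominator Σ(x_t−x̄)² = 94.5455
r_2 = -19.9008 / 94.5455 = -0.210

-0.210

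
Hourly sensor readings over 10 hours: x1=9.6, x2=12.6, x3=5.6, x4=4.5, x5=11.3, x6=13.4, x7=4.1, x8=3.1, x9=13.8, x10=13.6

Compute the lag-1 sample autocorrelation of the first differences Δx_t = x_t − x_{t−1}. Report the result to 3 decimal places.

First differences Δx: 3.0, -7.0, -1.1, 6.8, 2.1, -9.3, -1.0, 10.7, -0.2
Mean of differences = 0.4444
Numerator Σ(Δx_t−Δx̄)(Δx_{t+1}−Δx̄) = -30.3009
Denominator Σ(Δx_t−Δx̄)² = 310.1022
r_1(Δx) = -30.3009 / 310.1022 = -0.098

-0.098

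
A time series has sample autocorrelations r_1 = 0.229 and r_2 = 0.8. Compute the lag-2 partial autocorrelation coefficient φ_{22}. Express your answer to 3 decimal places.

0.789

φ_{22} = (r_2 − r_1²) / (1 − r_1²)
r_1² = (0.229)² = 0.052441
Numerator = 0.8 − 0.0524 = 0.7476; denominator = 1 − 0.0524 = 0.9476
φ_{22} = 0.7476 / 0.9476 = 0.789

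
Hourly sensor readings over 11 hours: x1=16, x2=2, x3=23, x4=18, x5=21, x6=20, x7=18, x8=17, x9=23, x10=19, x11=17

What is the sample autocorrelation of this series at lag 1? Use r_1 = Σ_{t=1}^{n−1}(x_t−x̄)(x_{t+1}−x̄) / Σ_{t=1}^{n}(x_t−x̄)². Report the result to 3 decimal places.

-0.134

Mean x̄ = (16 + 2 + 23 + 18 + 21 + 20 + 18 + 17 + 23 + 19 + 17)/11 = 17.6364
Numerator Σ_{t=1}^{10}(x_t−x̄)(x_{t+1}−x̄) = -43.4959
Denominator Σ(x_t−x̄)² = 324.5455
r_1 = -43.4959 / 324.5455 = -0.134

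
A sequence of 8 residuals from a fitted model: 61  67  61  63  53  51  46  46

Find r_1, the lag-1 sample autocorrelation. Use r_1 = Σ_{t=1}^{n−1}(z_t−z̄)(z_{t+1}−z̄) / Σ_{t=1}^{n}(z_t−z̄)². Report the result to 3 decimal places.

0.637

Mean z̄ = (61 + 67 + 61 + 63 + 53 + 51 + 46 + 46)/8 = 56.0000
Deviations from mean: 5.0000, 11.0000, 5.0000, 7.0000, -3.0000, -5.0000, -10.0000, -10.0000
Σ(z_t−z̄)(z_{t+1}−z̄) = (55.0000) + (55.0000) + (35.0000) + (-21.0000) + (15.0000) + (50.0000) + (100.0000) = 289.0000
Denominator Σ(z_t−z̄)² = 454.0000
r_1 = 289.0000 / 454.0000 = 0.637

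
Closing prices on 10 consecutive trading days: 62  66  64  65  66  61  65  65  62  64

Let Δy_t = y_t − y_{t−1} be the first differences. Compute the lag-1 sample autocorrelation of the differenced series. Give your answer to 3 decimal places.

-0.518

First differences Δy: 4, -2, 1, 1, -5, 4, 0, -3, 2
Mean of differences = 0.2222
Numerator Σ(Δy_t−Δȳ)(Δy_{t+1}−Δȳ) = -39.1605
Denominator Σ(Δy_t−Δȳ)² = 75.5556
r_1(Δy) = -39.1605 / 75.5556 = -0.518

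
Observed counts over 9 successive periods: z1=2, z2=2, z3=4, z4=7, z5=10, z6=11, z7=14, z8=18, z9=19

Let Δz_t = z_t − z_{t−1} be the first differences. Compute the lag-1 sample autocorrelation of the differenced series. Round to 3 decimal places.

-0.118

First differences Δz: 0, 2, 3, 3, 1, 3, 4, 1
Mean of differences = 2.1250
Numerator Σ(Δz_t−Δz̄)(Δz_{t+1}−Δz̄) = -1.5156
Denominator Σ(Δz_t−Δz̄)² = 12.8750
r_1(Δz) = -1.5156 / 12.8750 = -0.118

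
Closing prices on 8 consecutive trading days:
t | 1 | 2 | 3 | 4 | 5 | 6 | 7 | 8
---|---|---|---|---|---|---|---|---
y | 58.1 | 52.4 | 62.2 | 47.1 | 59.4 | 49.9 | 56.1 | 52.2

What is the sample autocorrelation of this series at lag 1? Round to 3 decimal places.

-0.818

Mean ȳ = (58.1 + 52.4 + 62.2 + 47.1 + 59.4 + 49.9 + 56.1 + 52.2)/8 = 54.6750
Numerator Σ_{t=1}^{7}(y_t−ȳ)(y_{t+1}−ȳ) = -150.5981
Denominator Σ(y_t−ȳ)² = 184.1950
r_1 = -150.5981 / 184.1950 = -0.818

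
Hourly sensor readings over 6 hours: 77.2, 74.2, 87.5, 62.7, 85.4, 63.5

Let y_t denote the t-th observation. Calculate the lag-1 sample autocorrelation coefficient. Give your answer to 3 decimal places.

-0.748

Mean ȳ = (77.2 + 74.2 + 87.5 + 62.7 + 85.4 + 63.5)/6 = 75.0833
Deviations from mean: 2.1167, -0.8833, 12.4167, -12.3833, 10.3167, -11.5833
Numerator Σ_{t=1}^{5}(y_t−ȳ)(y_{t+1}−ȳ) = -413.8536
Denominator Σ(y_t−ȳ)² = 553.3883
r_1 = -413.8536 / 553.3883 = -0.748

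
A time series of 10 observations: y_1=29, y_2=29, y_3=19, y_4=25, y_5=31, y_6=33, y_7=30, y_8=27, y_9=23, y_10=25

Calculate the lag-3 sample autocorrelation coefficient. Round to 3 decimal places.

-0.517

Mean ȳ = (29 + 29 + 19 + 25 + 31 + 33 + 30 + 27 + 23 + 25)/10 = 27.1000
Σ(y_t−ȳ)(y_{t+3}−ȳ) = (-3.9900) + (7.4100) + (-47.7900) + (-6.0900) + (-0.3900) + (-24.1900) + (-6.0900) = -81.1300
Denominator Σ(y_t−ȳ)² = 156.9000
r_3 = -81.1300 / 156.9000 = -0.517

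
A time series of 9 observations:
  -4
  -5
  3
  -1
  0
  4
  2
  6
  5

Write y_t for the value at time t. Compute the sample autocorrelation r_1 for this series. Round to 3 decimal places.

Mean ȳ = (-4 − 5 + 3 − 1 + 0 + 4 + 2 + 6 + 5)/9 = 1.1111
Numerator Σ_{t=1}^{8}(y_t−ȳ)(y_{t+1}−ȳ) = 40.7654
Denominator Σ(y_t−ȳ)² = 120.8889
r_1 = 40.7654 / 120.8889 = 0.337

0.337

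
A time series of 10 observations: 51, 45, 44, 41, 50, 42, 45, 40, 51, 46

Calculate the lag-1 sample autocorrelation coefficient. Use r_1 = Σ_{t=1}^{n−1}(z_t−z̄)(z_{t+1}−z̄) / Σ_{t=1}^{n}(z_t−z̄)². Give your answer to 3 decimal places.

-0.370

Mean z̄ = (51 + 45 + 44 + 41 + 50 + 42 + 45 + 40 + 51 + 46)/10 = 45.5000
Numerator Σ_{t=1}^{9}(z_t−z̄)(z_{t+1}−z̄) = -54.2500
Denominator Σ(z_t−z̄)² = 146.5000
r_1 = -54.2500 / 146.5000 = -0.370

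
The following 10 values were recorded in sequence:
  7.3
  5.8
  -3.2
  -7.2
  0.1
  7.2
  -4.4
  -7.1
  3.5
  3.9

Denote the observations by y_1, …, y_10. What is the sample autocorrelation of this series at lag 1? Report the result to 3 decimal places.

Mean ȳ = (7.3 + 5.8 − 3.2 − 7.2 + 0.1 + 7.2 − 4.4 − 7.1 + 3.5 + 3.9)/10 = 0.5900
Numerator Σ_{t=1}^{9}(y_t−ȳ)(y_{t+1}−ȳ) = 37.9589
Denominator Σ(y_t−ȳ)² = 294.6090
r_1 = 37.9589 / 294.6090 = 0.129

0.129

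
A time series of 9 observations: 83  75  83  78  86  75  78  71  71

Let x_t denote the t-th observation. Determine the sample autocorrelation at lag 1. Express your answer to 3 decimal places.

Mean x̄ = (83 + 75 + 83 + 78 + 86 + 75 + 78 + 71 + 71)/9 = 77.7778
Numerator Σ_{t=1}^{8}(x_t−x̄)(x_{t+1}−x̄) = -5.0494
Denominator Σ(x_t−x̄)² = 229.5556
r_1 = -5.0494 / 229.5556 = -0.022

-0.022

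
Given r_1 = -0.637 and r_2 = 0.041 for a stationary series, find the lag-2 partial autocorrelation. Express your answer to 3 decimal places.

φ_{22} = (r_2 − r_1²) / (1 − r_1²)
r_1² = (-0.637)² = 0.405769
Numerator = 0.041 − 0.4058 = -0.3648; denominator = 1 − 0.4058 = 0.5942
φ_{22} = -0.3648 / 0.5942 = -0.614

-0.614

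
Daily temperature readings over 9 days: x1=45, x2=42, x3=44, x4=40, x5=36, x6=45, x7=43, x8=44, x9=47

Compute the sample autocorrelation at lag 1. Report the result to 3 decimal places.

Mean x̄ = (45 + 42 + 44 + 40 + 36 + 45 + 43 + 44 + 47)/9 = 42.8889
Numerator Σ_{t=1}^{8}(x_t−x̄)(x_{t+1}−x̄) = 4.2099
Denominator Σ(x_t−x̄)² = 84.8889
r_1 = 4.2099 / 84.8889 = 0.050

0.050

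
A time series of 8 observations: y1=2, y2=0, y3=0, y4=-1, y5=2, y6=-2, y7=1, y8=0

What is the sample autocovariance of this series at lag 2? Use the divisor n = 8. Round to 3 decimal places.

0.516

Mean ȳ = (2 + 0 + 0 − 1 + 2 − 2 + 1 + 0)/8 = 0.2500
Deviations: 1.7500, -0.2500, -0.2500, -1.2500, 1.7500, -2.2500, 0.7500, -0.2500
Σ_{t=1}^{6}(y_t−ȳ)(y_{t+2}−ȳ) = 4.1250
γ_2 = 4.1250 / 8 = 0.516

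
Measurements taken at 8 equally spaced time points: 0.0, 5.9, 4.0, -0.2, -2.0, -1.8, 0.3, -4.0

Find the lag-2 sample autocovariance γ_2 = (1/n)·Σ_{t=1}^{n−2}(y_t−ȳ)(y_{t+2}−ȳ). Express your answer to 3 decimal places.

Mean ȳ = (0.0 + 5.9 + 4.0 − 0.2 − 2.0 − 1.8 + 0.3 − 4.0)/8 = 0.2750
Σ_{t=1}^{6}(y_t−ȳ)(y_{t+2}−ȳ) = -2.3713
γ_2 = -2.3713 / 8 = -0.296

-0.296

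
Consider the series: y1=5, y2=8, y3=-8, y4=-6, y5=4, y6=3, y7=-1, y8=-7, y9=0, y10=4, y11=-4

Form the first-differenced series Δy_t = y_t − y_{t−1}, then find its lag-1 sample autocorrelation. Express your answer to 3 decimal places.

-0.170

First differences Δy: 3, -16, 2, 10, -1, -4, -6, 7, 4, -8
Mean of differences = -0.9000
Numerator Σ(Δy_t−Δȳ)(Δy_{t+1}−Δȳ) = -92.4100
Denominator Σ(Δy_t−Δȳ)² = 542.9000
r_1(Δy) = -92.4100 / 542.9000 = -0.170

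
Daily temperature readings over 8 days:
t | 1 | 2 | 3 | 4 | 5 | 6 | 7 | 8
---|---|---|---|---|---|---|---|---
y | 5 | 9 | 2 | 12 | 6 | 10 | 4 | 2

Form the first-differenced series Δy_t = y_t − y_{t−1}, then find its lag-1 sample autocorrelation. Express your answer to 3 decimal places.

-0.768

First differences Δy: 4, -7, 10, -6, 4, -6, -2
Mean of differences = -0.4286
Numerator Σ(Δy_t−Δȳ)(Δy_{t+1}−Δȳ) = -196.3265
Denominator Σ(Δy_t−Δȳ)² = 255.7143
r_1(Δy) = -196.3265 / 255.7143 = -0.768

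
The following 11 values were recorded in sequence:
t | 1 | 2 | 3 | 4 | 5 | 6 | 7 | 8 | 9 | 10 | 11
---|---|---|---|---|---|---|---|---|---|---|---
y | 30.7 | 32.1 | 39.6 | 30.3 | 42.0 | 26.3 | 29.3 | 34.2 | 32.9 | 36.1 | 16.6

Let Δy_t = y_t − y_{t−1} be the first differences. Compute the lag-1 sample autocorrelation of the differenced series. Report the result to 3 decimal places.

First differences Δy: 1.4, 7.5, -9.3, 11.7, -15.7, 3.0, 4.9, -1.3, 3.2, -19.5
Mean of differences = -1.4100
Numerator Σ(Δy_t−Δȳ)(Δy_{t+1}−Δȳ) = -453.4281
Denominator Σ(Δy_t−Δȳ)² = 933.3890
r_1(Δy) = -453.4281 / 933.3890 = -0.486

-0.486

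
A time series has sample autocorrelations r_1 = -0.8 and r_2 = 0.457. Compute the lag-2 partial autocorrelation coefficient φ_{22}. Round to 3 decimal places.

-0.508

φ_{22} = (r_2 − r_1²) / (1 − r_1²)
r_1² = (-0.8)² = 0.64
Numerator = 0.457 − 0.6400 = -0.1830; denominator = 1 − 0.6400 = 0.3600
φ_{22} = -0.1830 / 0.3600 = -0.508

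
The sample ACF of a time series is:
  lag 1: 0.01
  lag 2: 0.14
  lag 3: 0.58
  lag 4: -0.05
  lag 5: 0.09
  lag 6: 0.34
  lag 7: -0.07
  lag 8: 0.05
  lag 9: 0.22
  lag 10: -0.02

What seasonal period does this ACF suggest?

The largest autocorrelation is r_3 = 0.58, with weaker echoes at lags 6 (0.34) and 9 (0.22); the remaining lags stay at or below 0.14.
The dominant spike at lag 3 indicates a seasonal period of 3.

3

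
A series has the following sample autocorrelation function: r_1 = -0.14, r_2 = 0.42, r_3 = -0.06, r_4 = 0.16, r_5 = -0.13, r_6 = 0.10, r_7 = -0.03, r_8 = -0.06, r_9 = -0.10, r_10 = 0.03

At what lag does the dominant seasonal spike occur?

The largest autocorrelation is r_2 = 0.42, with a weaker echo at lag 4 (0.16); the remaining lags stay at or below 0.10.
The dominant spike at lag 2 indicates a seasonal period of 2.

2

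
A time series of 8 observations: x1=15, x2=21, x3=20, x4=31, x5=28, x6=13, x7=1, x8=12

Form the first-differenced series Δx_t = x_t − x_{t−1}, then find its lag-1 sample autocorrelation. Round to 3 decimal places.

0.052

First differences Δx: 6, -1, 11, -3, -15, -12, 11
Mean of differences = -0.4286
Numerator Σ(Δx_t−Δx̄)(Δx_{t+1}−Δx̄) = 34.2449
Denominator Σ(Δx_t−Δx̄)² = 655.7143
r_1(Δx) = 34.2449 / 655.7143 = 0.052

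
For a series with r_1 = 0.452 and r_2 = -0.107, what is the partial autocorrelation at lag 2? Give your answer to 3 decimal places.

-0.391

φ_{22} = (r_2 − r_1²) / (1 − r_1²)
r_1² = (0.452)² = 0.204304
Numerator = -0.107 − 0.2043 = -0.3113; denominator = 1 − 0.2043 = 0.7957
φ_{22} = -0.3113 / 0.7957 = -0.391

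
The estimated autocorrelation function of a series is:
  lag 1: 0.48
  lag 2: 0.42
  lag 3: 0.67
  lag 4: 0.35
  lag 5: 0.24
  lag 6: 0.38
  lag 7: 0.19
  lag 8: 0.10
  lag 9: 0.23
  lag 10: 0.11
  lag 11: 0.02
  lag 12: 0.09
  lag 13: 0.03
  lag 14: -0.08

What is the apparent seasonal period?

3

The largest autocorrelation is r_3 = 0.67; the remaining lags stay at or below 0.48. The elevated value at lag 1 (0.48), dropping to 0.42 at lag 2, reflects decaying short-term dependence rather than seasonality.
The dominant spike at lag 3 indicates a seasonal period of 3.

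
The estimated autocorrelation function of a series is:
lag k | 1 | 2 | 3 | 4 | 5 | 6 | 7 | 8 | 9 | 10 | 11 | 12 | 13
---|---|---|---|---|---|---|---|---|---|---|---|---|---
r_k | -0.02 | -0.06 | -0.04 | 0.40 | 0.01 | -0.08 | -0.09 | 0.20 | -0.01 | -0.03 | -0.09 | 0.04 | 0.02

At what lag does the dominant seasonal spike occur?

4

The largest autocorrelation is r_4 = 0.40, with a weaker echo at lag 8 (0.20); the remaining lags stay at or below 0.04.
The dominant spike at lag 4 indicates a seasonal period of 4.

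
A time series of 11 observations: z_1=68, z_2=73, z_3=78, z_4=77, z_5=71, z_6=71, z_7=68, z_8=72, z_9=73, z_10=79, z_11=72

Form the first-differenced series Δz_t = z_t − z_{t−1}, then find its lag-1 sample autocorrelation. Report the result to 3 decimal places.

-0.105

First differences Δz: 5, 5, -1, -6, 0, -3, 4, 1, 6, -7
Mean of differences = 0.4000
Numerator Σ(Δz_t−Δz̄)(Δz_{t+1}−Δz̄) = -20.5600
Denominator Σ(Δz_t−Δz̄)² = 196.4000
r_1(Δz) = -20.5600 / 196.4000 = -0.105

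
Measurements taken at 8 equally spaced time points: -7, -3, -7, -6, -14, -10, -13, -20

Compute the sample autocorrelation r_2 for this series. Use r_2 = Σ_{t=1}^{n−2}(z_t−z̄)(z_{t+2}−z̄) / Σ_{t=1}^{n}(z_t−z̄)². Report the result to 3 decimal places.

Mean z̄ = (-7 − 3 − 7 − 6 − 14 − 10 − 13 − 20)/8 = -10.0000
Numerator Σ_{t=1}^{6}(z_t−z̄)(z_{t+2}−z̄) = 37.0000
Denominator Σ(z_t−z̄)² = 208.0000
r_2 = 37.0000 / 208.0000 = 0.178

0.178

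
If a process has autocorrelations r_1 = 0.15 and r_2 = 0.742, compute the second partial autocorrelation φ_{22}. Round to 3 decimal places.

0.736

φ_{22} = (r_2 − r_1²) / (1 − r_1²)
r_1² = (0.15)² = 0.0225
Numerator = 0.742 − 0.0225 = 0.7195; denominator = 1 − 0.0225 = 0.9775
φ_{22} = 0.7195 / 0.9775 = 0.736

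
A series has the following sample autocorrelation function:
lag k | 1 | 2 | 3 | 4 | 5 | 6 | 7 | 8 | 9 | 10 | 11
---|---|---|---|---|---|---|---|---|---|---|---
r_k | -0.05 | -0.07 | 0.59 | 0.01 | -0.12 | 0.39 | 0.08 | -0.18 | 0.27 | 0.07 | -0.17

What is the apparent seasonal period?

The largest autocorrelation is r_3 = 0.59, with weaker echoes at lags 6 (0.39) and 9 (0.27); the remaining lags stay at or below 0.08.
The dominant spike at lag 3 indicates a seasonal period of 3.

3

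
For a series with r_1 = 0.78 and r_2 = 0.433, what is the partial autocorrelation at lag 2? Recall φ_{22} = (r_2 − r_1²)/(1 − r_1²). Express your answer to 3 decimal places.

-0.448

φ_{22} = (r_2 − r_1²) / (1 − r_1²)
r_1² = (0.78)² = 0.6084
Numerator = 0.433 − 0.6084 = -0.1754; denominator = 1 − 0.6084 = 0.3916
φ_{22} = -0.1754 / 0.3916 = -0.448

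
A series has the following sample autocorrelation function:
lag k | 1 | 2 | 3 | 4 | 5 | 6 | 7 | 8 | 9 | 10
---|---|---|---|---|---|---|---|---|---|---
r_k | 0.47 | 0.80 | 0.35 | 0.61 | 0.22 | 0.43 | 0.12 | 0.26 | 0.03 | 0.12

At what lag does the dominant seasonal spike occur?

The largest autocorrelation is r_2 = 0.80, with a weaker echo at lag 4 (0.61); the remaining lags stay at or below 0.47.
The dominant spike at lag 2 indicates a seasonal period of 2.

2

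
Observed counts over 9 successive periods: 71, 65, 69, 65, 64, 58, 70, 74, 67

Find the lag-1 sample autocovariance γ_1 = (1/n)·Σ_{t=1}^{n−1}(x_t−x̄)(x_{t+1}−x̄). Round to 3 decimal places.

Mean x̄ = (71 + 65 + 69 + 65 + 64 + 58 + 70 + 74 + 67)/9 = 67.0000
Σ_{t=1}^{8}(x_t−x̄)(x_{t+1}−x̄) = 11.0000
γ_1 = 11.0000 / 9 = 1.222

1.222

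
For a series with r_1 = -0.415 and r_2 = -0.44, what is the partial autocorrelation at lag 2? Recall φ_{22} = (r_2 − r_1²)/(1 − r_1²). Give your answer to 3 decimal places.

φ_{22} = (r_2 − r_1²) / (1 − r_1²)
r_1² = (-0.415)² = 0.172225
Numerator = -0.44 − 0.1722 = -0.6122; denominator = 1 − 0.1722 = 0.8278
φ_{22} = -0.6122 / 0.8278 = -0.740

-0.740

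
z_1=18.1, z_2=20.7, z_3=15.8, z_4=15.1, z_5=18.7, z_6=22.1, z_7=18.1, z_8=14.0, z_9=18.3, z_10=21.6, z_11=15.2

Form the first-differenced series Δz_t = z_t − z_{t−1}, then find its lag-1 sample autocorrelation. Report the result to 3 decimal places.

First differences Δz: 2.6, -4.9, -0.7, 3.6, 3.4, -4.0, -4.1, 4.3, 3.3, -6.4
Mean of differences = -0.2900
Numerator Σ(Δz_t−Δz̄)(Δz_{t+1}−Δz̄) = -21.1731
Denominator Σ(Δz_t−Δz̄)² = 158.0890
r_1(Δz) = -21.1731 / 158.0890 = -0.134

-0.134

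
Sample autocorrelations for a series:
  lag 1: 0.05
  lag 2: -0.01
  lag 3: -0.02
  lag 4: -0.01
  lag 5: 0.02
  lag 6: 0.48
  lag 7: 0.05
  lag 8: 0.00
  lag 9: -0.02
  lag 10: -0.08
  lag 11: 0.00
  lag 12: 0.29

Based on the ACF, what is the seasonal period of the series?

The largest autocorrelation is r_6 = 0.48, with a weaker echo at lag 12 (0.29); the remaining lags stay at or below 0.05.
The dominant spike at lag 6 indicates a seasonal period of 6.

6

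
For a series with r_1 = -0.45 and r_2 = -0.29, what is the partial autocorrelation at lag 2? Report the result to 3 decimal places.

-0.618

φ_{22} = (r_2 − r_1²) / (1 − r_1²)
r_1² = (-0.45)² = 0.2025
Numerator = -0.29 − 0.2025 = -0.4925; denominator = 1 − 0.2025 = 0.7975
φ_{22} = -0.4925 / 0.7975 = -0.618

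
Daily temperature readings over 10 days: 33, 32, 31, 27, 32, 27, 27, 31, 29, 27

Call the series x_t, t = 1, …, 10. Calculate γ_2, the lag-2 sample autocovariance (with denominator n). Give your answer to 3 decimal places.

-0.332

Mean x̄ = (33 + 32 + 31 + 27 + 32 + 27 + 27 + 31 + 29 + 27)/10 = 29.6000
Σ_{t=1}^{8}(x_t−x̄)(x_{t+2}−x̄) = -3.3200
γ_2 = -3.3200 / 10 = -0.332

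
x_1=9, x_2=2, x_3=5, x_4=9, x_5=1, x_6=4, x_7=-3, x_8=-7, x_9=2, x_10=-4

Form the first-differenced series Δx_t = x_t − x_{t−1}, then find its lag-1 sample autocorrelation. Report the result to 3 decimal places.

-0.484

First differences Δx: -7, 3, 4, -8, 3, -7, -4, 9, -6
Mean of differences = -1.4444
Numerator Σ(Δx_t−Δx̄)(Δx_{t+1}−Δx̄) = -150.0864
Denominator Σ(Δx_t−Δx̄)² = 310.2222
r_1(Δx) = -150.0864 / 310.2222 = -0.484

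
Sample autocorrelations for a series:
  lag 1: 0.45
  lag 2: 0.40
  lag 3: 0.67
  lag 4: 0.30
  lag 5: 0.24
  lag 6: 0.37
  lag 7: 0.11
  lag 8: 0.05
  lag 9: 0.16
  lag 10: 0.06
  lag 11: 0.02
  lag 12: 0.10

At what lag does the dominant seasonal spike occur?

3

The largest autocorrelation is r_3 = 0.67; the remaining lags stay at or below 0.45. The elevated value at lag 1 (0.45), dropping to 0.40 at lag 2, reflects decaying short-term dependence rather than seasonality.
The dominant spike at lag 3 indicates a seasonal period of 3.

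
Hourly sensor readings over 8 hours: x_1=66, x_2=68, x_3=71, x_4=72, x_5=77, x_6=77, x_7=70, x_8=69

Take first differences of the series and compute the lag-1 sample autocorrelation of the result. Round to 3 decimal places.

First differences Δx: 2, 3, 1, 5, 0, -7, -1
Mean of differences = 0.4286
Numerator Σ(Δx_t−Δx̄)(Δx_{t+1}−Δx̄) = 19.9592
Denominator Σ(Δx_t−Δx̄)² = 87.7143
r_1(Δx) = 19.9592 / 87.7143 = 0.228

0.228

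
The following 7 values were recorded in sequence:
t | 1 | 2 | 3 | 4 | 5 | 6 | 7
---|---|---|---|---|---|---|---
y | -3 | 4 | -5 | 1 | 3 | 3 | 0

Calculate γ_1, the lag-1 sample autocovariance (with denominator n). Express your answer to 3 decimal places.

-3.965

Mean ȳ = (-3 + 4 − 5 + 1 + 3 + 3 + 0)/7 = 0.4286
Σ_{t=1}^{6}(y_t−ȳ)(y_{t+1}−ȳ) = -27.7551
γ_1 = -27.7551 / 7 = -3.965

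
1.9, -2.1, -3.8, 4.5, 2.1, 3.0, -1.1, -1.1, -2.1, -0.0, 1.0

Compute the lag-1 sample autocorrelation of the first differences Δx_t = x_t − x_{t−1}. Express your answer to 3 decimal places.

First differences Δx: -4.0, -1.7, 8.3, -2.4, 0.9, -4.1, 0.0, -1.0, 2.1, 1.0
Mean of differences = -0.0900
Numerator Σ(Δx_t−Δx̄)(Δx_{t+1}−Δx̄) = -32.8991
Denominator Σ(Δx_t−Δx̄)² = 117.4890
r_1(Δx) = -32.8991 / 117.4890 = -0.280

-0.280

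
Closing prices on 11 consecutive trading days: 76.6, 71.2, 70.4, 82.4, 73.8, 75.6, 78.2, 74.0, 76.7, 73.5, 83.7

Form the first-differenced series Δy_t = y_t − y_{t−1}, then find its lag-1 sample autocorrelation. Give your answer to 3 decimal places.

-0.472

First differences Δy: -5.4, -0.8, 12.0, -8.6, 1.8, 2.6, -4.2, 2.7, -3.2, 10.2
Mean of differences = 0.7100
Numerator Σ(Δy_t−Δȳ)(Δy_{t+1}−Δȳ) = -184.9571
Denominator Σ(Δy_t−Δȳ)² = 391.9290
r_1(Δy) = -184.9571 / 391.9290 = -0.472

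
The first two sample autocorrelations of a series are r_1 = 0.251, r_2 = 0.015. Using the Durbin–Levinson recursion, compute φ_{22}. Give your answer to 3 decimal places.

-0.051

φ_{22} = (r_2 − r_1²) / (1 − r_1²)
r_1² = (0.251)² = 0.063001
Numerator = 0.015 − 0.0630 = -0.0480; denominator = 1 − 0.0630 = 0.9370
φ_{22} = -0.0480 / 0.9370 = -0.051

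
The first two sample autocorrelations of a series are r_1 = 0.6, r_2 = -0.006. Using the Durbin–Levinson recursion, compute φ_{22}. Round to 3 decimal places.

-0.572

φ_{22} = (r_2 − r_1²) / (1 − r_1²)
r_1² = (0.6)² = 0.36
Numerator = -0.006 − 0.3600 = -0.3660; denominator = 1 − 0.3600 = 0.6400
φ_{22} = -0.3660 / 0.6400 = -0.572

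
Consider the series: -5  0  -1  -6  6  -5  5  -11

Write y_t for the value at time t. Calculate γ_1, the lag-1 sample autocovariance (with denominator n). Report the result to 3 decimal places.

-18.330

Mean ȳ = (-5 + 0 − 1 − 6 + 6 − 5 + 5 − 11)/8 = -2.1250
Deviations: -2.8750, 2.1250, 1.1250, -3.8750, 8.1250, -2.8750, 7.1250, -8.8750
Σ_{t=1}^{7}(y_t−ȳ)(y_{t+1}−ȳ) = -146.6406
γ_1 = -146.6406 / 8 = -18.330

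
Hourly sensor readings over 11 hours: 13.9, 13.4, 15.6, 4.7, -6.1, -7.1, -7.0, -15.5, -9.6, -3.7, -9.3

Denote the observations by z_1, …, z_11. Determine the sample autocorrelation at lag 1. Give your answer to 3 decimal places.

Mean z̄ = (13.9 + 13.4 + 15.6 + 4.7 − 6.1 − 7.1 − 7.0 − 15.5 − 9.6 − 3.7 − 9.3)/11 = -0.9727
Numerator Σ_{t=1}^{10}(z_t−z̄)(z_{t+1}−z̄) = 844.3611
Denominator Σ(z_t−z̄)² = 1197.0218
r_1 = 844.3611 / 1197.0218 = 0.705

0.705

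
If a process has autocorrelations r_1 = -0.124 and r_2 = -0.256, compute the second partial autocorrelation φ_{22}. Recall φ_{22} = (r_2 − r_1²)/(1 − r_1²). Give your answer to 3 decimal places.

-0.276

φ_{22} = (r_2 − r_1²) / (1 − r_1²)
r_1² = (-0.124)² = 0.015376
Numerator = -0.256 − 0.0154 = -0.2714; denominator = 1 − 0.0154 = 0.9846
φ_{22} = -0.2714 / 0.9846 = -0.276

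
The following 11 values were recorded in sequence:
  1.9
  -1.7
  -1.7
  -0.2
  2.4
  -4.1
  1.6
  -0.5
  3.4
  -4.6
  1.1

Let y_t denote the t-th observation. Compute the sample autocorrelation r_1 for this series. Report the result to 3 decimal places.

-0.606

Mean ȳ = (1.9 − 1.7 − 1.7 − 0.2 + 2.4 − 4.1 + 1.6 − 0.5 + 3.4 − 4.6 + 1.1)/11 = -0.2182
Numerator Σ_{t=1}^{10}(y_t−ȳ)(y_{t+1}−ȳ) = -41.3058
Denominator Σ(y_t−ȳ)² = 68.2164
r_1 = -41.3058 / 68.2164 = -0.606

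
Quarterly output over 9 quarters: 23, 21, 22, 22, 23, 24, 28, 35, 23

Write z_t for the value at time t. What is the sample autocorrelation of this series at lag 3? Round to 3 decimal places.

Mean z̄ = (23 + 21 + 22 + 22 + 23 + 24 + 28 + 35 + 23)/9 = 24.5556
Σ(z_t−z̄)(z_{t+3}−z̄) = (3.9753) + (5.5309) + (1.4198) + (-8.8025) + (-16.2469) + (0.8642) = -13.2593
Denominator Σ(z_t−z̄)² = 154.2222
r_3 = -13.2593 / 154.2222 = -0.086

-0.086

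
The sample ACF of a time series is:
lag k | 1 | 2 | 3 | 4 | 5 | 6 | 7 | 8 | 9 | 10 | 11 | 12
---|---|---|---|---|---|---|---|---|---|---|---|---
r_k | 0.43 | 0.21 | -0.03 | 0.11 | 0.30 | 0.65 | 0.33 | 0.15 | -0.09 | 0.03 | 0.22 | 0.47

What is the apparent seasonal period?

6

The largest autocorrelation is r_6 = 0.65, with a weaker echo at lag 12 (0.47); the remaining lags stay at or below 0.43. The elevated value at lag 1 (0.43), dropping to 0.21 at lag 2, reflects decaying short-term dependence rather than seasonality.
The dominant spike at lag 6 indicates a seasonal period of 6.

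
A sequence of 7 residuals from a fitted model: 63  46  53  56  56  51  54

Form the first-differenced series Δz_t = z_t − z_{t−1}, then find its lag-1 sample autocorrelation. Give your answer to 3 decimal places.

First differences Δz: -17, 7, 3, 0, -5, 3
Mean of differences = -1.5000
Numerator Σ(Δz_t−Δz̄)(Δz_{t+1}−Δz̄) = -107.7500
Denominator Σ(Δz_t−Δz̄)² = 367.5000
r_1(Δz) = -107.7500 / 367.5000 = -0.293

-0.293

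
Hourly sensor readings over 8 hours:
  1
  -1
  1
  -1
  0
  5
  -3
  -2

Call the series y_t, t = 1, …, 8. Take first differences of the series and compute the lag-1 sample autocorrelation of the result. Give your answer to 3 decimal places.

First differences Δy: -2, 2, -2, 1, 5, -8, 1
Mean of differences = -0.4286
Numerator Σ(Δy_t−Δȳ)(Δy_{t+1}−Δȳ) = -54.0408
Denominator Σ(Δy_t−Δȳ)² = 101.7143
r_1(Δy) = -54.0408 / 101.7143 = -0.531

-0.531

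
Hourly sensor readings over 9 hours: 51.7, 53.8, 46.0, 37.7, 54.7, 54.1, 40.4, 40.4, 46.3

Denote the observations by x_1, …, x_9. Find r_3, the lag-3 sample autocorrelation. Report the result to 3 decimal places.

0.016

Mean x̄ = (51.7 + 53.8 + 46.0 + 37.7 + 54.7 + 54.1 + 40.4 + 40.4 + 46.3)/9 = 47.2333
Σ(x_t−x̄)(x_{t+3}−x̄) = (-42.5822) + (49.0311) + (-8.4689) + (65.1444) + (-51.0222) + (-6.4089) = 5.6933
Denominator Σ(x_t−x̄)² = 352.6400
r_3 = 5.6933 / 352.6400 = 0.016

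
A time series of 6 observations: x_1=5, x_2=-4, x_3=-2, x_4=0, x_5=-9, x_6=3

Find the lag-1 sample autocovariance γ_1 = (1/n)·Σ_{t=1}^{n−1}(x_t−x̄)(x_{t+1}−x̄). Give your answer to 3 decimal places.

Mean x̄ = (5 − 4 − 2 + 0 − 9 + 3)/6 = -1.1667
Σ_{t=1}^{5}(x_t−x̄)(x_{t+1}−x̄) = -57.8611
γ_1 = -57.8611 / 6 = -9.644

-9.644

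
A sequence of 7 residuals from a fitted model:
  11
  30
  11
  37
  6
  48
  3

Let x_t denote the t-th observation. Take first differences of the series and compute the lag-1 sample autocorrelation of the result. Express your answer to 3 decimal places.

-0.787

First differences Δx: 19, -19, 26, -31, 42, -45
Mean of differences = -1.3333
Numerator Σ(Δx_t−Δx̄)(Δx_{t+1}−Δx̄) = -4830.7778
Denominator Σ(Δx_t−Δx̄)² = 6137.3333
r_1(Δx) = -4830.7778 / 6137.3333 = -0.787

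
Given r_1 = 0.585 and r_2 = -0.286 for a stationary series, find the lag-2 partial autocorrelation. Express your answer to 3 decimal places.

-0.955

φ_{22} = (r_2 − r_1²) / (1 − r_1²)
r_1² = (0.585)² = 0.342225
Numerator = -0.286 − 0.3422 = -0.6282; denominator = 1 − 0.3422 = 0.6578
φ_{22} = -0.6282 / 0.6578 = -0.955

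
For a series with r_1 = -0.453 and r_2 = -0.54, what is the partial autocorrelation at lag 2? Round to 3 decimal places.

-0.938

φ_{22} = (r_2 − r_1²) / (1 − r_1²)
r_1² = (-0.453)² = 0.205209
Numerator = -0.54 − 0.2052 = -0.7452; denominator = 1 − 0.2052 = 0.7948
φ_{22} = -0.7452 / 0.7948 = -0.938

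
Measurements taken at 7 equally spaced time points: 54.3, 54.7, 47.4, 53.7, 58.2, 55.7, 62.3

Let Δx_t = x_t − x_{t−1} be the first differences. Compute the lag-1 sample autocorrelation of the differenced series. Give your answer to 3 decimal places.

-0.337

First differences Δx: 0.4, -7.3, 6.3, 4.5, -2.5, 6.6
Mean of differences = 1.3333
Numerator Σ(Δx_t−Δx̄)(Δx_{t+1}−Δx̄) = -51.4211
Denominator Σ(Δx_t−Δx̄)² = 152.5333
r_1(Δx) = -51.4211 / 152.5333 = -0.337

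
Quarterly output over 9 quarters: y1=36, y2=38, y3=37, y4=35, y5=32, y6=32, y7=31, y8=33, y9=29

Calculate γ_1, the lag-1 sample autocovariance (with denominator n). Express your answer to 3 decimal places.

Mean ȳ = (36 + 38 + 37 + 35 + 32 + 32 + 31 + 33 + 29)/9 = 33.6667
Σ_{t=1}^{8}(y_t−ȳ)(y_{t+1}−ȳ) = 38.8889
γ_1 = 38.8889 / 9 = 4.321

4.321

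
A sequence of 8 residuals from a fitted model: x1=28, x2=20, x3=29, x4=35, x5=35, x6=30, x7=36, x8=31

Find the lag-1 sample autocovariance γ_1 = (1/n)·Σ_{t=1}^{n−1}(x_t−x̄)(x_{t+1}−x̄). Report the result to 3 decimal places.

Mean x̄ = (28 + 20 + 29 + 35 + 35 + 30 + 36 + 31)/8 = 30.5000
Deviations: -2.5000, -10.5000, -1.5000, 4.5000, 4.5000, -0.5000, 5.5000, 0.5000
Σ_{t=1}^{7}(x_t−x̄)(x_{t+1}−x̄) = 53.2500
γ_1 = 53.2500 / 8 = 6.656

6.656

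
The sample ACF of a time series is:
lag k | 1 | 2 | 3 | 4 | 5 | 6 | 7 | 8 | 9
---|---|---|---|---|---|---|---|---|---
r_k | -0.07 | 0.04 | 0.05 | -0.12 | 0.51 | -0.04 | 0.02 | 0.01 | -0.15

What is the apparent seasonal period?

The largest autocorrelation is r_5 = 0.51; the remaining lags stay at or below 0.05.
The dominant spike at lag 5 indicates a seasonal period of 5.

5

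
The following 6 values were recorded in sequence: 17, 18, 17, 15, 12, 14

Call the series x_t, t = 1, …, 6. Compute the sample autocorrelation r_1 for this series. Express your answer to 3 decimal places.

0.539

Mean x̄ = (17 + 18 + 17 + 15 + 12 + 14)/6 = 15.5000
Deviations from mean: 1.5000, 2.5000, 1.5000, -0.5000, -3.5000, -1.5000
Σ(x_t−x̄)(x_{t+1}−x̄) = (3.7500) + (3.7500) + (-0.7500) + (1.7500) + (5.2500) = 13.7500
Denominator Σ(x_t−x̄)² = 25.5000
r_1 = 13.7500 / 25.5000 = 0.539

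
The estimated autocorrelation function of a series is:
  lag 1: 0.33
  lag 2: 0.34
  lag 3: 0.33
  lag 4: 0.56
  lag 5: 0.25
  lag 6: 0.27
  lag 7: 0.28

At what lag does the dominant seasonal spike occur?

The largest autocorrelation is r_4 = 0.56; the remaining lags stay at or below 0.34.
The dominant spike at lag 4 indicates a seasonal period of 4.

4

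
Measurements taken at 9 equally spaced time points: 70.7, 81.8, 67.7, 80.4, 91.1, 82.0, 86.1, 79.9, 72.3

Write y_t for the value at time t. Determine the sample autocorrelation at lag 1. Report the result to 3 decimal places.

0.005

Mean ȳ = (70.7 + 81.8 + 67.7 + 80.4 + 91.1 + 82.0 + 86.1 + 79.9 + 72.3)/9 = 79.1111
Numerator Σ_{t=1}^{8}(y_t−ȳ)(y_{t+1}−ȳ) = 2.4099
Denominator Σ(y_t−ȳ)² = 457.7889
r_1 = 2.4099 / 457.7889 = 0.005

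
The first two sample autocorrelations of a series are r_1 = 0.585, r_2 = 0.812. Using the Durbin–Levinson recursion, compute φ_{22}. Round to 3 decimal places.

φ_{22} = (r_2 − r_1²) / (1 − r_1²)
r_1² = (0.585)² = 0.342225
Numerator = 0.812 − 0.3422 = 0.4698; denominator = 1 − 0.3422 = 0.6578
φ_{22} = 0.4698 / 0.6578 = 0.714

0.714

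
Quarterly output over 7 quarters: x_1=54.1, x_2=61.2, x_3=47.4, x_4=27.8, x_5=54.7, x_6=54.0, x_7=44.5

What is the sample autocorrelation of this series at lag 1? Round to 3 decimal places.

-0.054

Mean x̄ = (54.1 + 61.2 + 47.4 + 27.8 + 54.7 + 54.0 + 44.5)/7 = 49.1000
Deviations from mean: 5.0000, 12.1000, -1.7000, -21.3000, 5.6000, 4.9000, -4.6000
Σ(x_t−x̄)(x_{t+1}−x̄) = (60.5000) + (-20.5700) + (36.2100) + (-119.2800) + (27.4400) + (-22.5400) = -38.2400
Denominator Σ(x_t−x̄)² = 704.5200
r_1 = -38.2400 / 704.5200 = -0.054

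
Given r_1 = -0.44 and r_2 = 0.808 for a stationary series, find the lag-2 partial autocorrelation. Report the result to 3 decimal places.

φ_{22} = (r_2 − r_1²) / (1 − r_1²)
r_1² = (-0.44)² = 0.1936
Numerator = 0.808 − 0.1936 = 0.6144; denominator = 1 − 0.1936 = 0.8064
φ_{22} = 0.6144 / 0.8064 = 0.762

0.762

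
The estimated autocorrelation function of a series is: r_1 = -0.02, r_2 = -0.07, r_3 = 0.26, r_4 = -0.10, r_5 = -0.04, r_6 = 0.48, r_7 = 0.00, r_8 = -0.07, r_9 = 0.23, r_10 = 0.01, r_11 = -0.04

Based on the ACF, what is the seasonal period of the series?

The largest autocorrelation is r_6 = 0.48; the remaining lags stay at or below 0.26.
The dominant spike at lag 6 indicates a seasonal period of 6.

6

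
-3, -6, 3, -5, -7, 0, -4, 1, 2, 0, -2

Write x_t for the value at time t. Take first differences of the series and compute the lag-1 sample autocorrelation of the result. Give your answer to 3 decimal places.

-0.540

First differences Δx: -3, 9, -8, -2, 7, -4, 5, 1, -2, -2
Mean of differences = 0.1000
Numerator Σ(Δx_t−Δx̄)(Δx_{t+1}−Δx̄) = -138.6100
Denominator Σ(Δx_t−Δx̄)² = 256.9000
r_1(Δx) = -138.6100 / 256.9000 = -0.540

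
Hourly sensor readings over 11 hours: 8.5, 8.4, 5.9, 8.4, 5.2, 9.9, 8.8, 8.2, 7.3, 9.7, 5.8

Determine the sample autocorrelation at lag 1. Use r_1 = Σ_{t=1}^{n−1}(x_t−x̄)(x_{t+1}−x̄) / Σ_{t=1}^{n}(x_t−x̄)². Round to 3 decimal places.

-0.455

Mean x̄ = (8.5 + 8.4 + 5.9 + 8.4 + 5.2 + 9.9 + 8.8 + 8.2 + 7.3 + 9.7 + 5.8)/11 = 7.8273
Numerator Σ_{t=1}^{10}(x_t−x̄)(x_{t+1}−x̄) = -11.3744
Denominator Σ(x_t−x̄)² = 25.0018
r_1 = -11.3744 / 25.0018 = -0.455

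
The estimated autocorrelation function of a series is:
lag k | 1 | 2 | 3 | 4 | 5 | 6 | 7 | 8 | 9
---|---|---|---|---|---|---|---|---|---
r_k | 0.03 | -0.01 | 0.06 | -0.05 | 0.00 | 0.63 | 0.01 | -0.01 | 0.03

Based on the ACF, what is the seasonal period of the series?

The largest autocorrelation is r_6 = 0.63; the remaining lags stay at or below 0.06.
The dominant spike at lag 6 indicates a seasonal period of 6.

6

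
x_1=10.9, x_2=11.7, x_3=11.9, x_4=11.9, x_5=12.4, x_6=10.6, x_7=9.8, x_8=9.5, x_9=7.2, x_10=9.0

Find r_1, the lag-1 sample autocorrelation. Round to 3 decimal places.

0.667

Mean x̄ = (10.9 + 11.7 + 11.9 + 11.9 + 12.4 + 10.6 + 9.8 + 9.5 + 7.2 + 9.0)/10 = 10.4900
Numerator Σ_{t=1}^{9}(x_t−x̄)(x_{t+1}−x̄) = 15.8599
Denominator Σ(x_t−x̄)² = 23.7690
r_1 = 15.8599 / 23.7690 = 0.667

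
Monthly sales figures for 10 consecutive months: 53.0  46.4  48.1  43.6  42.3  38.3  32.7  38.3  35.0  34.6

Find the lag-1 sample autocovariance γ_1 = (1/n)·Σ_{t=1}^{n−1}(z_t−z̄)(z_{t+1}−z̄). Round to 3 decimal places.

Mean z̄ = (53.0 + 46.4 + 48.1 + 43.6 + 42.3 + 38.3 + 32.7 + 38.3 + 35.0 + 34.6)/10 = 41.2300
Σ_{t=1}^{9}(z_t−z̄)(z_{t+1}−z̄) = 221.5961
γ_1 = 221.5961 / 10 = 22.160

22.160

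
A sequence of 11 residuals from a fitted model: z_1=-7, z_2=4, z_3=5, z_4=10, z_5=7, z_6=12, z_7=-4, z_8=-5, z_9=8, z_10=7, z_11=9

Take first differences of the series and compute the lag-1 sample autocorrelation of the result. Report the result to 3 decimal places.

First differences Δz: 11, 1, 5, -3, 5, -16, -1, 13, -1, 2
Mean of differences = 1.6000
Numerator Σ(Δz_t−Δz̄)(Δz_{t+1}−Δz̄) = -113.3600
Denominator Σ(Δz_t−Δz̄)² = 586.4000
r_1(Δz) = -113.3600 / 586.4000 = -0.193

-0.193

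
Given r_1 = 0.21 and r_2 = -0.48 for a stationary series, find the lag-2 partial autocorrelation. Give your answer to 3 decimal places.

-0.548

φ_{22} = (r_2 − r_1²) / (1 − r_1²)
r_1² = (0.21)² = 0.0441
Numerator = -0.48 − 0.0441 = -0.5241; denominator = 1 − 0.0441 = 0.9559
φ_{22} = -0.5241 / 0.9559 = -0.548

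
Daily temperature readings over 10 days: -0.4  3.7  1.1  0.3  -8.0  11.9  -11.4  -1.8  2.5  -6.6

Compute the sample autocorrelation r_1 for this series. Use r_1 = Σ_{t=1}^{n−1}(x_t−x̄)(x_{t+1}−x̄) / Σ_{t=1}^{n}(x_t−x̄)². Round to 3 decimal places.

-0.588

Mean x̄ = (-0.4 + 3.7 + 1.1 + 0.3 − 8.0 + 11.9 − 11.4 − 1.8 + 2.5 − 6.6)/10 = -0.8700
Numerator Σ_{t=1}^{9}(x_t−x̄)(x_{t+1}−x̄) = -233.0559
Denominator Σ(x_t−x̄)² = 396.2010
r_1 = -233.0559 / 396.2010 = -0.588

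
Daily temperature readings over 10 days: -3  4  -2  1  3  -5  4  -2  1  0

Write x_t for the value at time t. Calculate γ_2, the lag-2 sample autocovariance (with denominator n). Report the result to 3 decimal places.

2.508

Mean x̄ = (-3 + 4 − 2 + 1 + 3 − 5 + 4 − 2 + 1 + 0)/10 = 0.1000
Σ_{t=1}^{8}(x_t−x̄)(x_{t+2}−x̄) = 25.0800
γ_2 = 25.0800 / 10 = 2.508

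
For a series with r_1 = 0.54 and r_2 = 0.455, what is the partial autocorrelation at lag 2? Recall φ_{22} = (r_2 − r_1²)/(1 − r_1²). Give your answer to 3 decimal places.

0.231

φ_{22} = (r_2 − r_1²) / (1 − r_1²)
r_1² = (0.54)² = 0.2916
Numerator = 0.455 − 0.2916 = 0.1634; denominator = 1 − 0.2916 = 0.7084
φ_{22} = 0.1634 / 0.7084 = 0.231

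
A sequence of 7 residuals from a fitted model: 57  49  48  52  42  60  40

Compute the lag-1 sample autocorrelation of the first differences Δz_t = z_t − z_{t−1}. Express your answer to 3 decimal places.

-0.645

First differences Δz: -8, -1, 4, -10, 18, -20
Mean of differences = -2.8333
Numerator Σ(Δz_t−Δz̄)(Δz_{t+1}−Δz̄) = -552.8611
Denominator Σ(Δz_t−Δz̄)² = 856.8333
r_1(Δz) = -552.8611 / 856.8333 = -0.645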